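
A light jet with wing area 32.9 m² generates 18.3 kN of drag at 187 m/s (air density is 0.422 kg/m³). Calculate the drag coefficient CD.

CD = 0.0754

From D = ½ρv²S·CD, rearranging gives CD = 2D/(ρv²S).
CD = 2 × 18300 / (0.422 × 187² × 32.9) = 0.0754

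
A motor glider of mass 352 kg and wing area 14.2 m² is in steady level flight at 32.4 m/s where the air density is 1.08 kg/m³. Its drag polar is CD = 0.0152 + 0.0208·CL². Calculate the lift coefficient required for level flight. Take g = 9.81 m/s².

Weight W = mg = 352 × 9.81 = 3453.1 N; in level flight L = W.
Dynamic pressure q = 0.5 × 1.08 × 32.4² = 566.9 Pa.
CL = 2W/(ρv²S) = 2×3453.1/(1.08×32.4²×14.2) = 0.429.

CL = 0.429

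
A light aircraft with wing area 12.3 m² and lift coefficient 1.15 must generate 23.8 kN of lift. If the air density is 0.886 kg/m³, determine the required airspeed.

L = ½ρv²S·CL ⇒ v = √(2L/(ρ·S·CL))
v = √(2 × 23800 / (0.886 × 12.3 × 1.15)) = √3798 = 61.6 m/s

v = 61.6 m/s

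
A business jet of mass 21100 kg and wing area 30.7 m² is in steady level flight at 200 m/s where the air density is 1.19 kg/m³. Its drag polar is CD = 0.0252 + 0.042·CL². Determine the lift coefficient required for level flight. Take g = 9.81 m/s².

CL = 0.283

Weight W = mg = 21100 × 9.81 = 2.0699×10^5 N; in level flight L = W.
Dynamic pressure q = 0.5 × 1.19 × 200² = 23800 Pa.
Required CL = L/(qS) = 2.0699×10^5/(23800·30.7) = 0.2833.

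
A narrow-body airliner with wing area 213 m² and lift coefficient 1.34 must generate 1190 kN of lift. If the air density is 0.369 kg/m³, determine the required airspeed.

v = 150 m/s

L = ½ρv²S·CL ⇒ v = √(2L/(ρ·S·CL))
v = √(2 × 1.19×10^6 / (0.369 × 213 × 1.34)) = √22600 = 150 m/s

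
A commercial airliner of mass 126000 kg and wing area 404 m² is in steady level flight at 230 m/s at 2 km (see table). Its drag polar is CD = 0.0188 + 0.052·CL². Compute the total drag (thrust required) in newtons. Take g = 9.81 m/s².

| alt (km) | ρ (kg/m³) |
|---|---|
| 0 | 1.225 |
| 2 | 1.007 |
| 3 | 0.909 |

D = 2.1×10^5 N

At 2 km, from the table: ρ = 1.007 kg/m³.
Level flight ⇒ L = W = m·g = 126000 × 9.81 = 1.2361×10^6 N.
q = ½ρv² = ½ × 1.007 × 230² = 26640 Pa.
CL = 2W/(ρv²S) = 2×1.2361×10^6/(1.007×230²×404) = 0.1149.
CD = 0.0188 + 0.052 × 0.1149² = 0.01949.
D = q·S·CD = 26640 × 404 × 0.01949 = 2.097×10^5 N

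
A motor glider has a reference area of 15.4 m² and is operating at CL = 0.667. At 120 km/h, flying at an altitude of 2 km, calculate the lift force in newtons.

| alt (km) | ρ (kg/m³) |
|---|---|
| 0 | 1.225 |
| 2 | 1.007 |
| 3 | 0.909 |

L = 5750 N

At 2 km, from the table: ρ = 1.007 kg/m³.
Convert speed: v = 120 km/h ÷ 3.6 = 33.33 m/s.
Dynamic pressure q = ½ρv² = ½ × 1.007 × 33.33² = 559.4 Pa.
L = q·S·CL = 559.4 × 15.4 × 0.667 = 5750 N ≈ 5.75 kN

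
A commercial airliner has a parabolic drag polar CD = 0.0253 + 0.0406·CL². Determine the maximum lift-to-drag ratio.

For CD = CD0 + K·CL², (L/D)max occurs at CL* = √(CD0/K) and equals 1/(2√(K·CD0)).
(L/D)max = 1/(2√(0.0406 × 0.0253)) = 1/(2 × 0.03205) = 15.6

(L/D)max = 15.6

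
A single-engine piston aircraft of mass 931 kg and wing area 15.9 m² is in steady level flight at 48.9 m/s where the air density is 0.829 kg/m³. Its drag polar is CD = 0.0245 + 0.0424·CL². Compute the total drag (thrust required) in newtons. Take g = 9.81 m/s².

D = 611 N

In steady level flight, lift balances weight: W = mg = 931 × 9.81 = 9133.1 N.
q = ½ρv² = ½ × 0.829 × 48.9² = 991.2 Pa.
Required CL = L/(qS) = 9133.1/(991.2·15.9) = 0.5795.
CD = 0.0245 + 0.0424 × 0.5795² = 0.03874.
D = q·S·CD = 991.2 × 15.9 × 0.03874 = 610.5 N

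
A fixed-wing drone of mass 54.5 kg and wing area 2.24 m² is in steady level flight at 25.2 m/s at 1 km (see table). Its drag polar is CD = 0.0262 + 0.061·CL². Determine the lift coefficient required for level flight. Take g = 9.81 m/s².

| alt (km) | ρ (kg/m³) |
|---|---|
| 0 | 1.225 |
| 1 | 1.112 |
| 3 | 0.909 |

At 1 km, from the table: ρ = 1.112 kg/m³.
In steady level flight, lift balances weight: W = mg = 54.5 × 9.81 = 534.64 N.
Dynamic pressure q = 0.5 × 1.112 × 25.2² = 353.1 Pa.
Required CL = L/(qS) = 534.64/(353.1·2.24) = 0.676.

CL = 0.676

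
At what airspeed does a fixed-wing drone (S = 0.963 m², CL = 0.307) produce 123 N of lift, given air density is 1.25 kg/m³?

L = ½ρv²S·CL ⇒ v = √(2L/(ρ·S·CL))
v = √(2 × 123 / (1.25 × 0.963 × 0.307)) = √665.7 = 25.8 m/s

v = 25.8 m/s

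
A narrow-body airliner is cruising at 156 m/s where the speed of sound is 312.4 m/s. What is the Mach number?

M = 0.499

M = v/a = 156 / 312.4 = 0.499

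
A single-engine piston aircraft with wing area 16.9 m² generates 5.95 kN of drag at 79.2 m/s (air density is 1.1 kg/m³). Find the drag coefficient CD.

CD = 0.102

From D = ½ρv²S·CD, rearranging gives CD = 2D/(ρv²S).
CD = 2 × 5950 / (1.1 × 79.2² × 16.9) = 0.102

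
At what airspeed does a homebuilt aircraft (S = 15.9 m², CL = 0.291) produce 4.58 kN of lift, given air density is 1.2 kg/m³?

L = ½ρv²S·CL ⇒ v = √(2L/(ρ·S·CL))
v = √(2 × 4580 / (1.2 × 15.9 × 0.291)) = √1650 = 40.6 m/s

v = 40.6 m/s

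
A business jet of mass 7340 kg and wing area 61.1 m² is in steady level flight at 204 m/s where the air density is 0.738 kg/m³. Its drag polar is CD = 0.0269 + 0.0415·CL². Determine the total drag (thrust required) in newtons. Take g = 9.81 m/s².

In steady level flight, lift balances weight: W = mg = 7340 × 9.81 = 72005 N.
Dynamic pressure q = 0.5 × 0.738 × 204² = 15360 Pa.
CL = 2W/(ρv²S) = 2×72005/(0.738×204²×61.1) = 0.07674.
CD = 0.0269 + 0.0415 × 0.07674² = 0.02714.
D = q·S·CD = 15360 × 61.1 × 0.02714 = 25470 N

D = 25500 N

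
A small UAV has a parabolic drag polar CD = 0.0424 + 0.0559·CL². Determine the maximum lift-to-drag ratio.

For CD = CD0 + K·CL², (L/D)max occurs at CL* = √(CD0/K) and equals 1/(2√(K·CD0)).
(L/D)max = 1/(2√(0.0559 × 0.0424)) = 1/(2 × 0.04868) = 10.3

(L/D)max = 10.3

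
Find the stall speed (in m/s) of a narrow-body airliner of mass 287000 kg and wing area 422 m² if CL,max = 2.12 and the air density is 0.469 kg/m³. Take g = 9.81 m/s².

V_stall = 116 m/s

Weight W = mg = 287000 × 9.81 = 2.815×10^6 N.
From L = ½ρV²S·CL,max = W: V_stall = √(2W/(ρSCL,max)) = √(2·2.815×10^6/(0.469·422·2.12))
V_stall = √13420 = 116 m/s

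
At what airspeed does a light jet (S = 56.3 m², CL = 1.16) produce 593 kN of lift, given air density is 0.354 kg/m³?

v = 226 m/s

L = ½ρv²S·CL ⇒ v = √(2L/(ρ·S·CL))
v = √(2 × 5.93×10^5 / (0.354 × 56.3 × 1.16)) = √51300 = 226 m/s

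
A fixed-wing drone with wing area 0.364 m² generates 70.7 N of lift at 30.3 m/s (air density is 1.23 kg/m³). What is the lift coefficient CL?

CL = 0.344

From L = ½ρv²S·CL, rearranging gives CL = 2L/(ρv²S).
CL = 2 × 70.7 / (1.23 × 30.3² × 0.364) = 0.344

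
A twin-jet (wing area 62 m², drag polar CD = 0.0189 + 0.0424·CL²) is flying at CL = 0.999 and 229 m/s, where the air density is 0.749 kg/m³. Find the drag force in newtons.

D = 74500 N

CD = 0.0189 + 0.0424 × 0.999² = 0.06122
D = ½ρv²S·CD = ½ × 0.749 × 229² × 62 × 0.06122 = 74500 N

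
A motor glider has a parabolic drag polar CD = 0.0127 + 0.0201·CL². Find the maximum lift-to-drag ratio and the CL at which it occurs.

For CD = CD0 + K·CL², (L/D)max occurs at CL* = √(CD0/K) and equals 1/(2√(K·CD0)).
(L/D)max = 1/(2√(0.0201 × 0.0127)) = 1/(2 × 0.01598) = 31.3
CL* = √(0.0127/0.0201) = 0.795

(L/D)max = 31.3, at CL = 0.795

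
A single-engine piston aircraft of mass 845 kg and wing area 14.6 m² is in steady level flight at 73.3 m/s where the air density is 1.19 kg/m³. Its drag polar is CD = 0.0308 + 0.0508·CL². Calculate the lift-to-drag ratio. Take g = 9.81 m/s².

L/D = 5.48

Weight W = mg = 845 × 9.81 = 8289.5 N; in level flight L = W.
q = ½ρv² = ½ × 1.19 × 73.3² = 3197 Pa.
CL = W/(q·S) = 8289.5 / (3197 × 14.6) = 0.1776.
CD = 0.0308 + 0.0508 × 0.1776² = 0.0324.
L/D = CL/CD = 0.1776 / 0.0324 = 5.48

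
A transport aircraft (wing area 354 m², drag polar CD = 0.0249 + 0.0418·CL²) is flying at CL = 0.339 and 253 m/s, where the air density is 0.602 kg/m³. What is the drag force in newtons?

CD = 0.0249 + 0.0418 × 0.339² = 0.0297
D = ½ρv²S·CD = ½ × 0.602 × 253² × 354 × 0.0297 = 2.03×10^5 N

D = 2.03×10^5 N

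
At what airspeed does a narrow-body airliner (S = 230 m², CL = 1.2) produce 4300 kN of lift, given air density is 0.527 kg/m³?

v = 243 m/s

L = ½ρv²S·CL ⇒ v = √(2L/(ρ·S·CL))
v = √(2 × 4.3×10^6 / (0.527 × 230 × 1.2)) = √59130 = 243 m/s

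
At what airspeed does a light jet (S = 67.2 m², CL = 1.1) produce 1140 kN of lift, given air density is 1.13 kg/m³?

v = 165 m/s

L = ½ρv²S·CL ⇒ v = √(2L/(ρ·S·CL))
v = √(2 × 1.14×10^6 / (1.13 × 67.2 × 1.1)) = √27300 = 165 m/s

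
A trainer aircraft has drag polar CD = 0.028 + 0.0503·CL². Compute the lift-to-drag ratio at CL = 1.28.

L/D = 11.6

CD = 0.028 + 0.0503 × 1.28² = 0.1104
L/D = CL/CD = 1.28 / 0.1104 = 11.6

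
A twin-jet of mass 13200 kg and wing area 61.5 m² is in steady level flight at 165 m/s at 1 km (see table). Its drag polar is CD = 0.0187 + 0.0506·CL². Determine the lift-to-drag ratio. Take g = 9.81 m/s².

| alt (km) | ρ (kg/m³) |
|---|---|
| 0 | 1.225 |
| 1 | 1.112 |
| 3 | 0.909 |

L/D = 7.07

At 1 km, from the table: ρ = 1.112 kg/m³.
Level flight ⇒ L = W = m·g = 13200 × 9.81 = 1.2949×10^5 N.
Dynamic pressure q = 0.5 × 1.112 × 165² = 15140 Pa.
CL = 2W/(ρv²S) = 2×1.2949×10^5/(1.112×165²×61.5) = 0.1391.
CD = 0.0187 + 0.0506 × 0.1391² = 0.01968.
L/D = CL/CD = 0.1391 / 0.01968 = 7.07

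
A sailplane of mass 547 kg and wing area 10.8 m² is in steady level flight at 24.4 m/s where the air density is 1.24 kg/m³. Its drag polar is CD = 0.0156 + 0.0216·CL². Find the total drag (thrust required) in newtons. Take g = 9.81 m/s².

D = 218 N

In steady level flight, lift balances weight: W = mg = 547 × 9.81 = 5366.1 N.
Dynamic pressure q = 0.5 × 1.24 × 24.4² = 369.1 Pa.
CL = W/(q·S) = 5366.1 / (369.1 × 10.8) = 1.346.
CD = 0.0156 + 0.0216 × 1.346² = 0.05474.
D = q·S·CD = 369.1 × 10.8 × 0.05474 = 218.2 N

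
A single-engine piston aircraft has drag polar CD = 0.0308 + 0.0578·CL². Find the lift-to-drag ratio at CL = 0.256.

L/D = 7.4

CD = 0.0308 + 0.0578 × 0.256² = 0.03459
L/D = CL/CD = 0.256 / 0.03459 = 7.4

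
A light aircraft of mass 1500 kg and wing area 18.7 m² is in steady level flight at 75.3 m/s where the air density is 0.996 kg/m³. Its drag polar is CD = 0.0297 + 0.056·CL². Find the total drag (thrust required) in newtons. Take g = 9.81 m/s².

Weight W = mg = 1500 × 9.81 = 14715 N; in level flight L = W.
q = ½ρv² = ½ × 0.996 × 75.3² = 2824 Pa.
Required CL = L/(qS) = 14715/(2824·18.7) = 0.2787.
CD = 0.0297 + 0.056 × 0.2787² = 0.03405.
D = q·S·CD = 2824 × 18.7 × 0.03405 = 1798 N

D = 1800 N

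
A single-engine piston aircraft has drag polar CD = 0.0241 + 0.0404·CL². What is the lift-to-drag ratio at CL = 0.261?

CD = 0.0241 + 0.0404 × 0.261² = 0.02685
L/D = CL/CD = 0.261 / 0.02685 = 9.72

L/D = 9.72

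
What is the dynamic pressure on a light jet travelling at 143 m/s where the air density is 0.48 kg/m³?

q = ½ρv² = ½ × 0.48 × 143² = 4910 Pa

q = 4910 Pa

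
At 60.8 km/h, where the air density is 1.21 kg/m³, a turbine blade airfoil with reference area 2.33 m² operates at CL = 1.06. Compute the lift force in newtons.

Convert speed: v = 60.8 km/h ÷ 3.6 = 16.89 m/s.
L = ½ρv²S·CL = ½ × 1.21 × 16.89² × 2.33 × 1.06 = 426 N

L = 426 N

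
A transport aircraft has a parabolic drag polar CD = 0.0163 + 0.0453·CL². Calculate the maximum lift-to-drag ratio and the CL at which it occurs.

(L/D)max = 18.4, at CL = 0.6

For CD = CD0 + K·CL², (L/D)max occurs at CL* = √(CD0/K) and equals 1/(2√(K·CD0)).
(L/D)max = 1/(2√(0.0453 × 0.0163)) = 1/(2 × 0.02717) = 18.4
CL* = √(0.0163/0.0453) = 0.6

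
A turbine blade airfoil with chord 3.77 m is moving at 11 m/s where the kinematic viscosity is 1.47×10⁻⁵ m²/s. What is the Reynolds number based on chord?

Re = 2.82×10^6

Re = v·c/ν = 11 × 3.77 / (1.47×10⁻⁵) = 2.82×10^6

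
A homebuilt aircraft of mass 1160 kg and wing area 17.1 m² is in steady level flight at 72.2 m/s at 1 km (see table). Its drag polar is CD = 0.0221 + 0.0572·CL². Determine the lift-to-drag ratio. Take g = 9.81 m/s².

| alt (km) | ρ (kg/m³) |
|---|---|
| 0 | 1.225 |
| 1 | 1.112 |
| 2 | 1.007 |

At 1 km, from the table: ρ = 1.112 kg/m³.
In steady level flight, lift balances weight: W = mg = 1160 × 9.81 = 11380 N.
q = ½ρv² = ½ × 1.112 × 72.2² = 2898 Pa.
CL = 2W/(ρv²S) = 2×11380/(1.112×72.2²×17.1) = 0.2296.
CD = 0.0221 + 0.0572 × 0.2296² = 0.02512.
L/D = CL/CD = 0.2296 / 0.02512 = 9.14

L/D = 9.14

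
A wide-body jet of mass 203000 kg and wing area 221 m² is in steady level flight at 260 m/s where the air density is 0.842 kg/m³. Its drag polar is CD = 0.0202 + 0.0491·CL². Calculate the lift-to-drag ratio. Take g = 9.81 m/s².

L/D = 12.6

Weight W = mg = 203000 × 9.81 = 1.9914×10^6 N; in level flight L = W.
Dynamic pressure q = 0.5 × 0.842 × 260² = 28460 Pa.
CL = W/(q·S) = 1.9914×10^6 / (28460 × 221) = 0.3166.
CD = 0.0202 + 0.0491 × 0.3166² = 0.02512.
L/D = CL/CD = 0.3166 / 0.02512 = 12.6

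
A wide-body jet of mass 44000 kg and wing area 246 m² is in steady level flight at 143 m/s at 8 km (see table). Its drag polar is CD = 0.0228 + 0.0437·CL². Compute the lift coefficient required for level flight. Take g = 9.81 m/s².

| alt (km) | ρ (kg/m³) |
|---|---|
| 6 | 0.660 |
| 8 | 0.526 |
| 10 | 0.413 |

CL = 0.326

At 8 km, from the table: ρ = 0.526 kg/m³.
In steady level flight, lift balances weight: W = mg = 44000 × 9.81 = 4.3164×10^5 N.
q = ½ρv² = ½ × 0.526 × 143² = 5378 Pa.
CL = W/(q·S) = 4.3164×10^5 / (5378 × 246) = 0.3263.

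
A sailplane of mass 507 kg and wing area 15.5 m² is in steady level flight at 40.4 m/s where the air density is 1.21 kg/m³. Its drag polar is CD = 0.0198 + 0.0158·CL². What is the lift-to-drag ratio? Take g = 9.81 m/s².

L/D = 15.1

Weight W = mg = 507 × 9.81 = 4973.7 N; in level flight L = W.
q = ½ρv² = ½ × 1.21 × 40.4² = 987.5 Pa.
CL = W/(q·S) = 4973.7 / (987.5 × 15.5) = 0.325.
CD = 0.0198 + 0.0158 × 0.325² = 0.02147.
L/D = CL/CD = 0.325 / 0.02147 = 15.1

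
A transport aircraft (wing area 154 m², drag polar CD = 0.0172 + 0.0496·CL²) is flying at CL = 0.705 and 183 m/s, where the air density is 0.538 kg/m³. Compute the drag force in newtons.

D = 58100 N

CD = 0.0172 + 0.0496 × 0.705² = 0.04185
D = ½ρv²S·CD = ½ × 0.538 × 183² × 154 × 0.04185 = 58100 N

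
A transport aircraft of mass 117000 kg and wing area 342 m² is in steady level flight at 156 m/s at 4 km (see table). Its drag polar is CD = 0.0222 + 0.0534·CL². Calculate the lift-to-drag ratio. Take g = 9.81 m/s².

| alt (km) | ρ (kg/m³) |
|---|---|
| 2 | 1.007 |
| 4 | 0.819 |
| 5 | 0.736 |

L/D = 11.9

At 4 km, from the table: ρ = 0.819 kg/m³.
In steady level flight, lift balances weight: W = mg = 117000 × 9.81 = 1.1478×10^6 N.
Dynamic pressure q = 0.5 × 0.819 × 156² = 9966 Pa.
Required CL = L/(qS) = 1.1478×10^6/(9966·342) = 0.3368.
CD = 0.0222 + 0.0534 × 0.3368² = 0.02826.
L/D = CL/CD = 0.3368 / 0.02826 = 11.9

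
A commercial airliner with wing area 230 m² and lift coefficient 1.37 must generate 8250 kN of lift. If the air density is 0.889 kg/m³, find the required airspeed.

v = 243 m/s

L = ½ρv²S·CL ⇒ v = √(2L/(ρ·S·CL))
v = √(2 × 8.25×10^6 / (0.889 × 230 × 1.37)) = √58900 = 243 m/s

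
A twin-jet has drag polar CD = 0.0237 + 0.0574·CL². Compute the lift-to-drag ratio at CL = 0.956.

L/D = 12.6

CD = 0.0237 + 0.0574 × 0.956² = 0.07616
L/D = CL/CD = 0.956 / 0.07616 = 12.6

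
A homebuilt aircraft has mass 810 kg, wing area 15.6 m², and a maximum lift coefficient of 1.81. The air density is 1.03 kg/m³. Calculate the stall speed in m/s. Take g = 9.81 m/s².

Weight W = mg = 810 × 9.81 = 7946 N.
V_stall = √(2W/(ρ·S·CL,max)) = √(2 × 7946 / (1.03 × 15.6 × 1.81))
V_stall = √546.4 = 23.4 m/s

V_stall = 23.4 m/s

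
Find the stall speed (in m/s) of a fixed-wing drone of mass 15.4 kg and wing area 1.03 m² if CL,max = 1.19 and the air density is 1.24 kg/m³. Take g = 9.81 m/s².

Stall occurs when L = W at CL,max. W = mg = 15.4 × 9.81 = 151.1 N.
From L = ½ρV²S·CL,max = W: V_stall = √(2W/(ρSCL,max)) = √(2·151.1/(1.24·1.03·1.19))
V_stall = √198.8 = 14.1 m/s

V_stall = 14.1 m/s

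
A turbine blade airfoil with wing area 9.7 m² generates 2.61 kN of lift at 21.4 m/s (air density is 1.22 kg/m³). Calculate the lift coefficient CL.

CL = 0.963

From L = ½ρv²S·CL, rearranging gives CL = 2L/(ρv²S).
CL = 2 × 2610 / (1.22 × 21.4² × 9.7) = 0.963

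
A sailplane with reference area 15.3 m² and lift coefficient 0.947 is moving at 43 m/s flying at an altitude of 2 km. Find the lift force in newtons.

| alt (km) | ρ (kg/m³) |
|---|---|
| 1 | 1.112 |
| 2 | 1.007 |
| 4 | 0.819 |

L = 13500 N

At 2 km, from the table: ρ = 1.007 kg/m³.
Dynamic pressure q = ½ρv² = ½ × 1.007 × 43² = 931 Pa.
L = q·S·CL = 931 × 15.3 × 0.947 = 13500 N ≈ 13.5 kN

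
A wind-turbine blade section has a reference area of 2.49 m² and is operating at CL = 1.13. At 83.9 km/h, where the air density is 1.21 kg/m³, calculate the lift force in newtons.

Convert speed: v = 83.9 km/h ÷ 3.6 = 23.31 m/s.
Dynamic pressure q = ½ρv² = ½ × 1.21 × 23.31² = 328.6 Pa.
L = q·S·CL = 328.6 × 2.49 × 1.13 = 925 N

L = 925 N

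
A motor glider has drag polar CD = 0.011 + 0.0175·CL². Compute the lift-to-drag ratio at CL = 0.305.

CD = 0.011 + 0.0175 × 0.305² = 0.01263
L/D = CL/CD = 0.305 / 0.01263 = 24.2

L/D = 24.2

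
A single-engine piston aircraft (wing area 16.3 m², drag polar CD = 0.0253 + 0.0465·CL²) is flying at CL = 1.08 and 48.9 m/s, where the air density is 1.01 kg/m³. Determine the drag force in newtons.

CD = 0.0253 + 0.0465 × 1.08² = 0.07954
D = ½ρv²S·CD = ½ × 1.01 × 48.9² × 16.3 × 0.07954 = 1570 N

D = 1570 N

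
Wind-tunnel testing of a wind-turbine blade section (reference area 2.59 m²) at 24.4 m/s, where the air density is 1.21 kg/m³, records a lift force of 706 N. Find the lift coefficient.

CL = 0.757

From L = ½ρv²S·CL, rearranging gives CL = 2L/(ρv²S).
CL = 2 × 706 / (1.21 × 24.4² × 2.59) = 0.757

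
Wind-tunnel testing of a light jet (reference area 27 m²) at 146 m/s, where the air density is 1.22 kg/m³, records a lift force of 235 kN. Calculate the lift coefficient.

CL = 0.669

From L = ½ρv²S·CL, rearranging gives CL = 2L/(ρv²S).
CL = 2 × 2.35×10^5 / (1.22 × 146² × 27) = 0.669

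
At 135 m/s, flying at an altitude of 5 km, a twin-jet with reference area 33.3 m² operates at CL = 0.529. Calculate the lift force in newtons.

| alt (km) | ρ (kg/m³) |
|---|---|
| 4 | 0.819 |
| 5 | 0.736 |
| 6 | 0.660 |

At 5 km, from the table: ρ = 0.736 kg/m³.
Dynamic pressure q = ½ρv² = ½ × 0.736 × 135² = 6707 Pa.
L = q·S·CL = 6707 × 33.3 × 0.529 = 1.18×10^5 N ≈ 118 kN

L = 1.18×10^5 N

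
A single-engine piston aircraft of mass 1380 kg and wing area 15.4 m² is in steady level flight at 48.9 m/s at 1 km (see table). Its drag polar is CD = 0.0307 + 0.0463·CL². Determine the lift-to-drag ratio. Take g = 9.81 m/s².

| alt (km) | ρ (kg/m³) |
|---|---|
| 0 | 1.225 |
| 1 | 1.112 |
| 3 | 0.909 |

L/D = 13

At 1 km, from the table: ρ = 1.112 kg/m³.
In steady level flight, lift balances weight: W = mg = 1380 × 9.81 = 13538 N.
Dynamic pressure q = 0.5 × 1.112 × 48.9² = 1330 Pa.
Required CL = L/(qS) = 13538/(1330·15.4) = 0.6612.
CD = 0.0307 + 0.0463 × 0.6612² = 0.05094.
L/D = CL/CD = 0.6612 / 0.05094 = 13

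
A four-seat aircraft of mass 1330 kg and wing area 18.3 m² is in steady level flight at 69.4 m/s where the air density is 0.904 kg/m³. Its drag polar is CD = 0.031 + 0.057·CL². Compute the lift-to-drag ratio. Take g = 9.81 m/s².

In steady level flight, lift balances weight: W = mg = 1330 × 9.81 = 13047 N.
q = ½ρv² = ½ × 0.904 × 69.4² = 2177 Pa.
Required CL = L/(qS) = 13047/(2177·18.3) = 0.3275.
CD = 0.031 + 0.057 × 0.3275² = 0.03711.
L/D = CL/CD = 0.3275 / 0.03711 = 8.82

L/D = 8.82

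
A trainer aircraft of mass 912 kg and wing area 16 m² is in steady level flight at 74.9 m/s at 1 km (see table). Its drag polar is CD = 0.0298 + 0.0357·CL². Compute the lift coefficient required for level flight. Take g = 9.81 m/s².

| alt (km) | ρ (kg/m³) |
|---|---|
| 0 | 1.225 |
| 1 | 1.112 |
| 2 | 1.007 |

CL = 0.179

At 1 km, from the table: ρ = 1.112 kg/m³.
Weight W = mg = 912 × 9.81 = 8946.7 N; in level flight L = W.
Dynamic pressure q = 0.5 × 1.112 × 74.9² = 3119 Pa.
Required CL = L/(qS) = 8946.7/(3119·16) = 0.1793.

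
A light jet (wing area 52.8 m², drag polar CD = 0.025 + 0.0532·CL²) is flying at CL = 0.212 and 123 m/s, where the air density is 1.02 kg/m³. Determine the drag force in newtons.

CD = 0.025 + 0.0532 × 0.212² = 0.02739
D = ½ρv²S·CD = ½ × 1.02 × 123² × 52.8 × 0.02739 = 11200 N

D = 11200 N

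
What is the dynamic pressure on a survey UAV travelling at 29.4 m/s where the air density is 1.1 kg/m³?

q = ½ρv² = ½ × 1.1 × 29.4² = 475 Pa

q = 475 Pa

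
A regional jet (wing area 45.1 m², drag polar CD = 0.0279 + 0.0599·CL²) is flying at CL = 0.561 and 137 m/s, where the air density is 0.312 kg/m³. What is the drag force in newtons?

D = 6170 N

CD = 0.0279 + 0.0599 × 0.561² = 0.04675
D = ½ρv²S·CD = ½ × 0.312 × 137² × 45.1 × 0.04675 = 6170 N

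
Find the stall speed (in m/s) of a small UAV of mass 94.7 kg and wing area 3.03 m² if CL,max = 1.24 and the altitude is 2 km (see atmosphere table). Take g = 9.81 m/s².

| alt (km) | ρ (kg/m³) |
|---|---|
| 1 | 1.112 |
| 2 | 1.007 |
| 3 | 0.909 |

At 2 km, from the table: ρ = 1.007 kg/m³.
Weight W = mg = 94.7 × 9.81 = 929 N.
V_stall = √(2W/(ρ·S·CL,max)) = √(2 × 929 / (1.007 × 3.03 × 1.24))
V_stall = √491.1 = 22.2 m/s

V_stall = 22.2 m/s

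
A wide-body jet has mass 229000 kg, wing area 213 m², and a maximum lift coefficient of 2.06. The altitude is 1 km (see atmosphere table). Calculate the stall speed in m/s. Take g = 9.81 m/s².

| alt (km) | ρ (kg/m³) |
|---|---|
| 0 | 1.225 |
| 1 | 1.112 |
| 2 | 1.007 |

V_stall = 96 m/s

At 1 km, from the table: ρ = 1.112 kg/m³.
Stall occurs when L = W at CL,max. W = mg = 229000 × 9.81 = 2.246×10^6 N.
V_stall = √(2W/(ρ·S·CL,max)) = √(2 × 2.246×10^6 / (1.112 × 213 × 2.06))
V_stall = √9208 = 96 m/s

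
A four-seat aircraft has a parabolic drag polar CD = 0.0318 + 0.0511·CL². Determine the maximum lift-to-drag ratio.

For CD = CD0 + K·CL², (L/D)max occurs at CL* = √(CD0/K) and equals 1/(2√(K·CD0)).
(L/D)max = 1/(2√(0.0511 × 0.0318)) = 1/(2 × 0.04031) = 12.4

(L/D)max = 12.4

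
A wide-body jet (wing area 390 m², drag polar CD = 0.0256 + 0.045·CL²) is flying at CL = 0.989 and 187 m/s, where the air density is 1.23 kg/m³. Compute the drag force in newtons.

D = 5.84×10^5 N

CD = 0.0256 + 0.045 × 0.989² = 0.06962
D = ½ρv²S·CD = ½ × 1.23 × 187² × 390 × 0.06962 = 5.84×10^5 N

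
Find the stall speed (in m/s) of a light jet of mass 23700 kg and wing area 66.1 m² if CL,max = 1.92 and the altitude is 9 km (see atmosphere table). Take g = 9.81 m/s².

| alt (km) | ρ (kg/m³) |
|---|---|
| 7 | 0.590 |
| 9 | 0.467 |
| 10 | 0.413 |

V_stall = 88.6 m/s

At 9 km, from the table: ρ = 0.467 kg/m³.
Stall occurs when L = W at CL,max. W = mg = 23700 × 9.81 = 2.325×10^5 N.
V_stall = √(2W/(ρ·S·CL,max)) = √(2 × 2.325×10^5 / (0.467 × 66.1 × 1.92))
V_stall = √7846 = 88.6 m/s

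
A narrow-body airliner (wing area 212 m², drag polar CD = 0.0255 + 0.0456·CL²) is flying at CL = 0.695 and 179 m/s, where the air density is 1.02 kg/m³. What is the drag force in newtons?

D = 1.65×10^5 N

CD = 0.0255 + 0.0456 × 0.695² = 0.04753
D = ½ρv²S·CD = ½ × 1.02 × 179² × 212 × 0.04753 = 1.65×10^5 N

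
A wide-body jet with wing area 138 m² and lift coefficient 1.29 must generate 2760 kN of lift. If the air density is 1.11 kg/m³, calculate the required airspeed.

v = 167 m/s

L = ½ρv²S·CL ⇒ v = √(2L/(ρ·S·CL))
v = √(2 × 2.76×10^6 / (1.11 × 138 × 1.29)) = √27930 = 167 m/s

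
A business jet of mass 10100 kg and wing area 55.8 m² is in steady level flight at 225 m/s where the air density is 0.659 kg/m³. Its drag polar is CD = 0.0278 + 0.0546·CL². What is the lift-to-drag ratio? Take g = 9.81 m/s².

L/D = 3.75

Weight W = mg = 10100 × 9.81 = 99081 N; in level flight L = W.
q = ½ρv² = ½ × 0.659 × 225² = 16680 Pa.
CL = 2W/(ρv²S) = 2×99081/(0.659×225²×55.8) = 0.1064.
CD = 0.0278 + 0.0546 × 0.1064² = 0.02842.
L/D = CL/CD = 0.1064 / 0.02842 = 3.75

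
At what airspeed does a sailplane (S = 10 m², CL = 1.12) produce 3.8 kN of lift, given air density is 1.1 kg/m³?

L = ½ρv²S·CL ⇒ v = √(2L/(ρ·S·CL))
v = √(2 × 3800 / (1.1 × 10 × 1.12)) = √616.9 = 24.8 m/s

v = 24.8 m/s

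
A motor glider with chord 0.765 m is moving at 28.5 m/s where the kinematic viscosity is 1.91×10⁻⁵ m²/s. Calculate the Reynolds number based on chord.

Re = v·c/ν = 28.5 × 0.765 / (1.91×10⁻⁵) = 1.14×10^6

Re = 1.14×10^6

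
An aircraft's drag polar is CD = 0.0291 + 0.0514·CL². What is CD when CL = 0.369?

CD = 0.0291 + 0.0514 × 0.369² = 0.0291 + 0.006999 = 0.0361

CD = 0.0361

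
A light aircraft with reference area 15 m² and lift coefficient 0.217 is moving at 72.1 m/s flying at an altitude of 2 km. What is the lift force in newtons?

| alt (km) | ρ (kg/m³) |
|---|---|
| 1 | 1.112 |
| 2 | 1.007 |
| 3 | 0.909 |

At 2 km, from the table: ρ = 1.007 kg/m³.
Dynamic pressure q = ½ρv² = ½ × 1.007 × 72.1² = 2617 Pa.
L = q·S·CL = 2617 × 15 × 0.217 = 8520 N ≈ 8.52 kN

L = 8520 N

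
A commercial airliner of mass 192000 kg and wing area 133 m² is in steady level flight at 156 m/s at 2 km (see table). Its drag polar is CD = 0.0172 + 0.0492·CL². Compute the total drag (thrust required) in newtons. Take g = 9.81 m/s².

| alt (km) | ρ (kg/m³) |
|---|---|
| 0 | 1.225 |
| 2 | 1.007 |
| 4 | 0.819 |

At 2 km, from the table: ρ = 1.007 kg/m³.
In steady level flight, lift balances weight: W = mg = 192000 × 9.81 = 1.8835×10^6 N.
q = ½ρv² = ½ × 1.007 × 156² = 12250 Pa.
Required CL = L/(qS) = 1.8835×10^6/(12250·133) = 1.156.
CD = 0.0172 + 0.0492 × 1.156² = 0.08292.
D = q·S·CD = 12250 × 133 × 0.08292 = 1.351×10^5 N

D = 1.35×10^5 N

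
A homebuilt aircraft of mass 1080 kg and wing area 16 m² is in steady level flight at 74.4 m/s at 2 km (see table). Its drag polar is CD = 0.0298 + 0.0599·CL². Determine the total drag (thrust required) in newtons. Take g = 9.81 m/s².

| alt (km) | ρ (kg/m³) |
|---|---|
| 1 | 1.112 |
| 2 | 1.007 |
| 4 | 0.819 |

D = 1480 N

At 2 km, from the table: ρ = 1.007 kg/m³.
Level flight ⇒ L = W = m·g = 1080 × 9.81 = 10595 N.
Dynamic pressure q = 0.5 × 1.007 × 74.4² = 2787 Pa.
CL = W/(q·S) = 10595 / (2787 × 16) = 0.2376.
CD = 0.0298 + 0.0599 × 0.2376² = 0.03318.
D = q·S·CD = 2787 × 16 × 0.03318 = 1480 N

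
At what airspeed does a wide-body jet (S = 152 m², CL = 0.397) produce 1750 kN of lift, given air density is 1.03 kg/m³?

L = ½ρv²S·CL ⇒ v = √(2L/(ρ·S·CL))
v = √(2 × 1.75×10^6 / (1.03 × 152 × 0.397)) = √56310 = 237 m/s

v = 237 m/s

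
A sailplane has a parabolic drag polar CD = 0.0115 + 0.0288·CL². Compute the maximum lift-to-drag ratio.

For CD = CD0 + K·CL², (L/D)max occurs at CL* = √(CD0/K) and equals 1/(2√(K·CD0)).
(L/D)max = 1/(2√(0.0288 × 0.0115)) = 1/(2 × 0.0182) = 27.5

(L/D)max = 27.5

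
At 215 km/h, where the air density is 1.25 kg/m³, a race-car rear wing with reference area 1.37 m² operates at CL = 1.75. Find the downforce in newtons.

Convert speed: v = 215 km/h ÷ 3.6 = 59.72 m/s.
Dynamic pressure q = ½ρv² = ½ × 1.25 × 59.72² = 2229 Pa.
L = q·S·CL = 2229 × 1.37 × 1.75 = 5340 N ≈ 5.34 kN

L = 5340 N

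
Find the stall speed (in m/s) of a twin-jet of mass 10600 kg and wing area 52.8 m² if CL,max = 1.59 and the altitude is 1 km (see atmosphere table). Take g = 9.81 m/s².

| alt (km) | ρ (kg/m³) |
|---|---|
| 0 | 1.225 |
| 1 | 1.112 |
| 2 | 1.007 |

At 1 km, from the table: ρ = 1.112 kg/m³.
Stall occurs when L = W at CL,max. W = mg = 10600 × 9.81 = 1.04×10^5 N.
V_stall = √(2W/(ρ·S·CL,max)) = √(2 × 1.04×10^5 / (1.112 × 52.8 × 1.59))
V_stall = √2228 = 47.2 m/s

V_stall = 47.2 m/s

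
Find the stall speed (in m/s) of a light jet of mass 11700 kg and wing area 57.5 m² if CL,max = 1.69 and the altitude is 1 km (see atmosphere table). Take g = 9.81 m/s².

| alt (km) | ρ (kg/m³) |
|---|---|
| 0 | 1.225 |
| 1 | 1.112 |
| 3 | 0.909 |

V_stall = 46.1 m/s

At 1 km, from the table: ρ = 1.112 kg/m³.
Weight W = mg = 11700 × 9.81 = 1.148×10^5 N.
V_stall = √(2W/(ρ·S·CL,max)) = √(2 × 1.148×10^5 / (1.112 × 57.5 × 1.69))
V_stall = √2124 = 46.1 m/s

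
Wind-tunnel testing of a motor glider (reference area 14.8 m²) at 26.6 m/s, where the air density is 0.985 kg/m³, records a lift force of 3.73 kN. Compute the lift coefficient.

From L = ½ρv²S·CL, rearranging gives CL = 2L/(ρv²S).
CL = 2 × 3730 / (0.985 × 26.6² × 14.8) = 0.723

CL = 0.723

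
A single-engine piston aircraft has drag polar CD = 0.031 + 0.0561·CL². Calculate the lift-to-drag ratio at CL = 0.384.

CD = 0.031 + 0.0561 × 0.384² = 0.03927
L/D = CL/CD = 0.384 / 0.03927 = 9.78

L/D = 9.78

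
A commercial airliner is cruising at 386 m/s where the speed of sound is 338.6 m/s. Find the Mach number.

M = v/a = 386 / 338.6 = 1.14

M = 1.14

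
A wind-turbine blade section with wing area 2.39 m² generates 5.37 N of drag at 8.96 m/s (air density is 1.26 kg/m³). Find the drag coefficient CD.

CD = 0.0444

From D = ½ρv²S·CD, rearranging gives CD = 2D/(ρv²S).
CD = 2 × 5.37 / (1.26 × 8.96² × 2.39) = 0.0444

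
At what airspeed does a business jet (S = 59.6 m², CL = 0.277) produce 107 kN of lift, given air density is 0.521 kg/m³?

L = ½ρv²S·CL ⇒ v = √(2L/(ρ·S·CL))
v = √(2 × 1.07×10^5 / (0.521 × 59.6 × 0.277)) = √24880 = 158 m/s

v = 158 m/s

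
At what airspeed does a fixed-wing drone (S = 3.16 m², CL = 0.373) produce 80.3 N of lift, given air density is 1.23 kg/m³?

L = ½ρv²S·CL ⇒ v = √(2L/(ρ·S·CL))
v = √(2 × 80.3 / (1.23 × 3.16 × 0.373)) = √110.8 = 10.5 m/s

v = 10.5 m/s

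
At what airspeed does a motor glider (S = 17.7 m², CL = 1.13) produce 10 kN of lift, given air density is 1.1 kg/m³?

L = ½ρv²S·CL ⇒ v = √(2L/(ρ·S·CL))
v = √(2 × 10000 / (1.1 × 17.7 × 1.13)) = √909 = 30.2 m/s

v = 30.2 m/s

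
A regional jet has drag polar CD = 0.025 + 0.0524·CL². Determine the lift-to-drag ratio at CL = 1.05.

L/D = 12.7

CD = 0.025 + 0.0524 × 1.05² = 0.08277
L/D = CL/CD = 1.05 / 0.08277 = 12.7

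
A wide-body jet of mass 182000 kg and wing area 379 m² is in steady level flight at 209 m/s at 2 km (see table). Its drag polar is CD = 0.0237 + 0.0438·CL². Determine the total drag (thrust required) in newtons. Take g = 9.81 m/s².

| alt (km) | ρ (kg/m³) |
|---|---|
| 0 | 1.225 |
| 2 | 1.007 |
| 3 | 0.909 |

D = 2.14×10^5 N

At 2 km, from the table: ρ = 1.007 kg/m³.
Weight W = mg = 182000 × 9.81 = 1.7854×10^6 N; in level flight L = W.
q = ½ρv² = ½ × 1.007 × 209² = 21990 Pa.
CL = 2W/(ρv²S) = 2×1.7854×10^6/(1.007×209²×379) = 0.2142.
CD = 0.0237 + 0.0438 × 0.2142² = 0.02571.
D = q·S·CD = 21990 × 379 × 0.02571 = 2.143×10^5 N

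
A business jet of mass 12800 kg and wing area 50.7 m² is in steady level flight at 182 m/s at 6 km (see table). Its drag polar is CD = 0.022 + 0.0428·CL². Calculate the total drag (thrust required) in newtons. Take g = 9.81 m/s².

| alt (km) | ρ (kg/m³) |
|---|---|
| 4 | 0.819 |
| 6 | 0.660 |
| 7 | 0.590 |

D = 13400 N

At 6 km, from the table: ρ = 0.660 kg/m³.
Level flight ⇒ L = W = m·g = 12800 × 9.81 = 1.2557×10^5 N.
Dynamic pressure q = 0.5 × 0.66 × 182² = 10930 Pa.
Required CL = L/(qS) = 1.2557×10^5/(10930·50.7) = 0.2266.
CD = 0.022 + 0.0428 × 0.2266² = 0.0242.
D = q·S·CD = 10930 × 50.7 × 0.0242 = 13410 N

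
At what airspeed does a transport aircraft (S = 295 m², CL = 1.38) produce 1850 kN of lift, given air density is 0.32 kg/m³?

v = 169 m/s

L = ½ρv²S·CL ⇒ v = √(2L/(ρ·S·CL))
v = √(2 × 1.85×10^6 / (0.32 × 295 × 1.38)) = √28400 = 169 m/s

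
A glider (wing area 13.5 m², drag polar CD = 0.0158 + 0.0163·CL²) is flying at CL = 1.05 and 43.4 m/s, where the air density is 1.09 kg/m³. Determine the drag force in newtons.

D = 468 N

CD = 0.0158 + 0.0163 × 1.05² = 0.03377
D = ½ρv²S·CD = ½ × 1.09 × 43.4² × 13.5 × 0.03377 = 468 N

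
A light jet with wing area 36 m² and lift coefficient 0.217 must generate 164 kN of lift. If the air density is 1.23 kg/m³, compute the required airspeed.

L = ½ρv²S·CL ⇒ v = √(2L/(ρ·S·CL))
v = √(2 × 1.64×10^5 / (1.23 × 36 × 0.217)) = √34140 = 185 m/s

v = 185 m/s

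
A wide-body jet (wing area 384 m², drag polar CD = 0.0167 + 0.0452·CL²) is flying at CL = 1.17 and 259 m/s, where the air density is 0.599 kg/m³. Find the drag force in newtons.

D = 6.06×10^5 N

CD = 0.0167 + 0.0452 × 1.17² = 0.07857
D = ½ρv²S·CD = ½ × 0.599 × 259² × 384 × 0.07857 = 6.06×10^5 N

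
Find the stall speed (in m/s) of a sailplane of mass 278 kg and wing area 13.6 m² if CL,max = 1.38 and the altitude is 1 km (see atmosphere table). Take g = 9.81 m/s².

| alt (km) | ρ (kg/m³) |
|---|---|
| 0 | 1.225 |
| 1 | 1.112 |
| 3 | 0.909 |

V_stall = 16.2 m/s

At 1 km, from the table: ρ = 1.112 kg/m³.
Stall occurs when L = W at CL,max. W = mg = 278 × 9.81 = 2727 N.
From L = ½ρV²S·CL,max = W: V_stall = √(2W/(ρSCL,max)) = √(2·2727/(1.112·13.6·1.38))
V_stall = √261.3 = 16.2 m/s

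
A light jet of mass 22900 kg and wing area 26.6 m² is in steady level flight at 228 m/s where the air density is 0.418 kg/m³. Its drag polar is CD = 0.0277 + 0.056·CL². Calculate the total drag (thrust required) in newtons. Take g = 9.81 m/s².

In steady level flight, lift balances weight: W = mg = 22900 × 9.81 = 2.2465×10^5 N.
q = ½ρv² = ½ × 0.418 × 228² = 10860 Pa.
Required CL = L/(qS) = 2.2465×10^5/(10860·26.6) = 0.7773.
CD = 0.0277 + 0.056 × 0.7773² = 0.06154.
D = q·S·CD = 10860 × 26.6 × 0.06154 = 17780 N

D = 17800 N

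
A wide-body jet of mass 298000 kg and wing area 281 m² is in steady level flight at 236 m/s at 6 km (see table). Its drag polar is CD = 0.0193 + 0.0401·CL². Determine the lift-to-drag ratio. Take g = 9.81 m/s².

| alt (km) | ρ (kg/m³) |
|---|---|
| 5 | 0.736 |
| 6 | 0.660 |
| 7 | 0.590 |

L/D = 17.6

At 6 km, from the table: ρ = 0.660 kg/m³.
Level flight ⇒ L = W = m·g = 298000 × 9.81 = 2.9234×10^6 N.
q = ½ρv² = ½ × 0.66 × 236² = 18380 Pa.
Required CL = L/(qS) = 2.9234×10^6/(18380·281) = 0.566.
CD = 0.0193 + 0.0401 × 0.566² = 0.03215.
L/D = CL/CD = 0.566 / 0.03215 = 17.6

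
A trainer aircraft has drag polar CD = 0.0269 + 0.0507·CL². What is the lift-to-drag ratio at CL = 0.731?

L/D = 13.5

CD = 0.0269 + 0.0507 × 0.731² = 0.05399
L/D = CL/CD = 0.731 / 0.05399 = 13.5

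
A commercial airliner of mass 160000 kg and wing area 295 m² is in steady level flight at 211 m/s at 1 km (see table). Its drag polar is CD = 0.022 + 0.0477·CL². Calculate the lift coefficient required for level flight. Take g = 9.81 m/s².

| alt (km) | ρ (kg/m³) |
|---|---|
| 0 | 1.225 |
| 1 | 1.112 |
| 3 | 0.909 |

At 1 km, from the table: ρ = 1.112 kg/m³.
In steady level flight, lift balances weight: W = mg = 160000 × 9.81 = 1.5696×10^6 N.
Dynamic pressure q = 0.5 × 1.112 × 211² = 24750 Pa.
CL = W/(q·S) = 1.5696×10^6 / (24750 × 295) = 0.2149.

CL = 0.215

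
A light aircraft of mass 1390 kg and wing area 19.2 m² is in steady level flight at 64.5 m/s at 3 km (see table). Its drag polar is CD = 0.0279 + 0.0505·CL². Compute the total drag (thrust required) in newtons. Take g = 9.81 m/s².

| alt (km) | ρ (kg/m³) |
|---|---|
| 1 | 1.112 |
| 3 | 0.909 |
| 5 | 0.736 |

At 3 km, from the table: ρ = 0.909 kg/m³.
Level flight ⇒ L = W = m·g = 1390 × 9.81 = 13636 N.
q = ½ρv² = ½ × 0.909 × 64.5² = 1891 Pa.
Required CL = L/(qS) = 13636/(1891·19.2) = 0.3756.
CD = 0.0279 + 0.0505 × 0.3756² = 0.03502.
D = q·S·CD = 1891 × 19.2 × 0.03502 = 1272 N

D = 1270 N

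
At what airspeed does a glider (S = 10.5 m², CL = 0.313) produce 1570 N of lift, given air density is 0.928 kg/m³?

v = 32.1 m/s

L = ½ρv²S·CL ⇒ v = √(2L/(ρ·S·CL))
v = √(2 × 1570 / (0.928 × 10.5 × 0.313)) = √1030 = 32.1 m/s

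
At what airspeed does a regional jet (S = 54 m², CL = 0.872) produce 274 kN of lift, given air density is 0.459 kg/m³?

L = ½ρv²S·CL ⇒ v = √(2L/(ρ·S·CL))
v = √(2 × 2.74×10^5 / (0.459 × 54 × 0.872)) = √25350 = 159 m/s

v = 159 m/s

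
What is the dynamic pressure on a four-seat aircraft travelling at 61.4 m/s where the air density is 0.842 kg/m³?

q = ½ρv² = ½ × 0.842 × 61.4² = 1590 Pa

q = 1590 Pa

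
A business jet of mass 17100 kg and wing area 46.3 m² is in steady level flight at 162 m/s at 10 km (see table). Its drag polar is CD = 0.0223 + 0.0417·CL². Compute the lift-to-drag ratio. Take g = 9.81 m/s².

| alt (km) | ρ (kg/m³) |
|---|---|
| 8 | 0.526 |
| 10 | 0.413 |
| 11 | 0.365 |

L/D = 16.3

At 10 km, from the table: ρ = 0.413 kg/m³.
In steady level flight, lift balances weight: W = mg = 17100 × 9.81 = 1.6775×10^5 N.
Dynamic pressure q = 0.5 × 0.413 × 162² = 5419 Pa.
CL = 2W/(ρv²S) = 2×1.6775×10^5/(0.413×162²×46.3) = 0.6686.
CD = 0.0223 + 0.0417 × 0.6686² = 0.04094.
L/D = CL/CD = 0.6686 / 0.04094 = 16.3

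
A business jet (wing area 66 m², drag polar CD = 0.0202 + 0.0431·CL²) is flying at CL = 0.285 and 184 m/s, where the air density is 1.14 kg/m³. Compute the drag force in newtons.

CD = 0.0202 + 0.0431 × 0.285² = 0.0237
D = ½ρv²S·CD = ½ × 1.14 × 184² × 66 × 0.0237 = 30200 N

D = 30200 N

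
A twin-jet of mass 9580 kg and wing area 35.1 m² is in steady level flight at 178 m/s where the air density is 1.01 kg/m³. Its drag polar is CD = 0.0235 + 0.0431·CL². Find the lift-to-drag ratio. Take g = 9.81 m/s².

Weight W = mg = 9580 × 9.81 = 93980 N; in level flight L = W.
Dynamic pressure q = 0.5 × 1.01 × 178² = 16000 Pa.
CL = 2W/(ρv²S) = 2×93980/(1.01×178²×35.1) = 0.1673.
CD = 0.0235 + 0.0431 × 0.1673² = 0.02471.
L/D = CL/CD = 0.1673 / 0.02471 = 6.77

L/D = 6.77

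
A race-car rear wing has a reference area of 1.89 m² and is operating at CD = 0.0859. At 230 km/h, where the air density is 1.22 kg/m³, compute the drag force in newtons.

Convert speed: v = 230 km/h ÷ 3.6 = 63.89 m/s.
D = ½ρv²S·CD = ½ × 1.22 × 63.89² × 1.89 × 0.0859 = 404 N

D = 404 N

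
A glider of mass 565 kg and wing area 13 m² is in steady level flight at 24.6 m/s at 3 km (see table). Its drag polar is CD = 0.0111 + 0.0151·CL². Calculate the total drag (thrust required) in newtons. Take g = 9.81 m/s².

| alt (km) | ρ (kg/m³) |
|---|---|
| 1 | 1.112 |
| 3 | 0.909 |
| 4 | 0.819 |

At 3 km, from the table: ρ = 0.909 kg/m³.
In steady level flight, lift balances weight: W = mg = 565 × 9.81 = 5542.7 N.
Dynamic pressure q = 0.5 × 0.909 × 24.6² = 275 Pa.
CL = 2W/(ρv²S) = 2×5542.7/(0.909×24.6²×13) = 1.55.
CD = 0.0111 + 0.0151 × 1.55² = 0.04738.
D = q·S·CD = 275 × 13 × 0.04738 = 169.4 N

D = 169 N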